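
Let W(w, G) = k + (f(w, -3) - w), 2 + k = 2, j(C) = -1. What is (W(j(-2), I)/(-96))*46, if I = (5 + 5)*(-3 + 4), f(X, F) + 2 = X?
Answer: 23/24 ≈ 0.95833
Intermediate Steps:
f(X, F) = -2 + X
I = 10 (I = 10*1 = 10)
k = 0 (k = -2 + 2 = 0)
W(w, G) = -2 (W(w, G) = 0 + ((-2 + w) - w) = 0 - 2 = -2)
(W(j(-2), I)/(-96))*46 = (-2/(-96))*46 = -1/96*(-2)*46 = (1/48)*46 = 23/24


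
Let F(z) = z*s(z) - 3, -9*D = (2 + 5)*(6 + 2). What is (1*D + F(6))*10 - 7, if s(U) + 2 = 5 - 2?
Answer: -353/9 ≈ -39.222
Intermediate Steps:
s(U) = 1 (s(U) = -2 + (5 - 2) = -2 + 3 = 1)
D = -56/9 (D = -(2 + 5)*(6 + 2)/9 = -7*8/9 = -1/9*56 = -56/9 ≈ -6.2222)
F(z) = -3 + z (F(z) = z*1 - 3 = z - 3 = -3 + z)
(1*D + F(6))*10 - 7 = (1*(-56/9) + (-3 + 6))*10 - 7 = (-56/9 + 3)*10 - 7 = -29/9*10 - 7 = -290/9 - 7 = -353/9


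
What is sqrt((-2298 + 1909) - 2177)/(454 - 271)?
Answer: I*sqrt(2566)/183 ≈ 0.27681*I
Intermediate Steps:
sqrt((-2298 + 1909) - 2177)/(454 - 271) = sqrt(-389 - 2177)/183 = sqrt(-2566)*(1/183) = (I*sqrt(2566))*(1/183) = I*sqrt(2566)/183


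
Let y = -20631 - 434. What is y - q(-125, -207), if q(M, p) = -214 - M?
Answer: -20976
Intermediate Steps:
y = -21065
y - q(-125, -207) = -21065 - (-214 - 1*(-125)) = -21065 - (-214 + 125) = -21065 - 1*(-89) = -21065 + 89 = -20976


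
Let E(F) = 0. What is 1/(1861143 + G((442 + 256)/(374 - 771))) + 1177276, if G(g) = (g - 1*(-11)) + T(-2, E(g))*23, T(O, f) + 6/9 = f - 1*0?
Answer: 2609566531747199/2216614058 ≈ 1.1773e+6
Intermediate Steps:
T(O, f) = -2/3 + f (T(O, f) = -2/3 + (f - 1*0) = -2/3 + (f + 0) = -2/3 + f)
G(g) = -13/3 + g (G(g) = (g - 1*(-11)) + (-2/3 + 0)*23 = (g + 11) - 2/3*23 = (11 + g) - 46/3 = -13/3 + g)
1/(1861143 + G((442 + 256)/(374 - 771))) + 1177276 = 1/(1861143 + (-13/3 + (442 + 256)/(374 - 771))) + 1177276 = 1/(1861143 + (-13/3 + 698/(-397))) + 1177276 = 1/(1861143 + (-13/3 + 698*(-1/397))) + 1177276 = 1/(1861143 + (-13/3 - 698/397)) + 1177276 = 1/(1861143 - 7255/1191) + 1177276 = 1/(2216614058/1191) + 1177276 = 1191/2216614058 + 1177276 = 2609566531747199/2216614058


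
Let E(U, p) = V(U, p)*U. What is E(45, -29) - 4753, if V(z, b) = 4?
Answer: -4573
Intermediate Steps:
E(U, p) = 4*U
E(45, -29) - 4753 = 4*45 - 4753 = 180 - 4753 = -4573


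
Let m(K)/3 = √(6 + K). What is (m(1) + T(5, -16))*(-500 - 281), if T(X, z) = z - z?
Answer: -2343*√7 ≈ -6199.0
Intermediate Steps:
T(X, z) = 0
m(K) = 3*√(6 + K)
(m(1) + T(5, -16))*(-500 - 281) = (3*√(6 + 1) + 0)*(-500 - 281) = (3*√7 + 0)*(-781) = (3*√7)*(-781) = -2343*√7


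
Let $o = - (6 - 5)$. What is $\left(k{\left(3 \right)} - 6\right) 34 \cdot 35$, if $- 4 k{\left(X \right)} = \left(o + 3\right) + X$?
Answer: $- \frac{17255}{2} \approx -8627.5$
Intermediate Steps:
$o = -1$ ($o = \left(-1\right) 1 = -1$)
$k{\left(X \right)} = - \frac{1}{2} - \frac{X}{4}$ ($k{\left(X \right)} = - \frac{\left(-1 + 3\right) + X}{4} = - \frac{2 + X}{4} = - \frac{1}{2} - \frac{X}{4}$)
$\left(k{\left(3 \right)} - 6\right) 34 \cdot 35 = \left(\left(- \frac{1}{2} - \frac{3}{4}\right) - 6\right) 34 \cdot 35 = \left(- \frac{5}{4} - 6\right) 34 \cdot 35 = \left(- \frac{29}{4}\right) 34 \cdot 35 = \left(- \frac{493}{2}\right) 35 = - \frac{17255}{2}$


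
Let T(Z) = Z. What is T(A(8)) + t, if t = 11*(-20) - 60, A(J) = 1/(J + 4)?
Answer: -3359/12 ≈ -279.92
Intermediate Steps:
A(J) = 1/(4 + J)
t = -280 (t = -220 - 60 = -280)
T(A(8)) + t = 1/(4 + 8) - 280 = 1/12 - 280 = -3359/12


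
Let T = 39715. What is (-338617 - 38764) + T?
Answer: -337666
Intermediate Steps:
(-338617 - 38764) + T = (-338617 - 38764) + 39715 = -377381 + 39715 = -337666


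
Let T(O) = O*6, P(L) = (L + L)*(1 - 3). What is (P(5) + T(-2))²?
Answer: 1024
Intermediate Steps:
P(L) = -4*L (P(L) = (2*L)*(-2) = -4*L)
T(O) = 6*O
(P(5) + T(-2))² = (-4*5 + 6*(-2))² = (-20 - 12)² = (-32)² = 1024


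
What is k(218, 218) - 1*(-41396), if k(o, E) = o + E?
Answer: 41832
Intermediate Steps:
k(o, E) = E + o
k(218, 218) - 1*(-41396) = (218 + 218) - 1*(-41396) = 436 + 41396 = 41832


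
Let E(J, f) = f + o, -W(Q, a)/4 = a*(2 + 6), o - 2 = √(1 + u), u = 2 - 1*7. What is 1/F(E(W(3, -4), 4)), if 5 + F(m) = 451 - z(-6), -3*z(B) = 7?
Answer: 3/1345 ≈ 0.0022305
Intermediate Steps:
u = -5 (u = 2 - 7 = -5)
z(B) = -7/3 (z(B) = -⅓*7 = -7/3)
o = 2 + 2*I (o = 2 + √(1 - 5) = 2 + √(-4) = 2 + 2*I ≈ 2.0 + 2.0*I)
W(Q, a) = -32*a (W(Q, a) = -4*a*(2 + 6) = -4*a*8 = -32*a)
E(J, f) = 2 + f + 2*I (E(J, f) = f + (2 + 2*I) = 2 + f + 2*I)
F(m) = 1345/3 (F(m) = -5 + (451 - 1*(-7/3)) = -5 + (451 + 7/3) = -5 + 1360/3 = 1345/3)
1/F(E(W(3, -4), 4)) = 1/(1345/3) = 3/1345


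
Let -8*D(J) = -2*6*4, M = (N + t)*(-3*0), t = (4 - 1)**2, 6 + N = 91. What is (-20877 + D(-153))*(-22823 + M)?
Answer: 476338833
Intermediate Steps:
N = 85 (N = -6 + 91 = 85)
t = 9 (t = 3**2 = 9)
M = 0 (M = (85 + 9)*(-3*0) = 94*0 = 0)
D(J) = 6 (D(J) = -(-2*6)*4/8 = -(-3)*4/2 = -1/8*(-48) = 6)
(-20877 + D(-153))*(-22823 + M) = (-20877 + 6)*(-22823 + 0) = -20871*(-22823) = 476338833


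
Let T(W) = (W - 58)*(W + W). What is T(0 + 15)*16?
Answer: -20640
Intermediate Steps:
T(W) = 2*W*(-58 + W) (T(W) = (-58 + W)*(2*W) = 2*W*(-58 + W))
T(0 + 15)*16 = (2*(0 + 15)*(-58 + (0 + 15)))*16 = (2*15*(-58 + 15))*16 = (2*15*(-43))*16 = -1290*16 = -20640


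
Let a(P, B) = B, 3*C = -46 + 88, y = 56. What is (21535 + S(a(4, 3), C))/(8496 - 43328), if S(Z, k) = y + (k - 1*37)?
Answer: -1348/2177 ≈ -0.61920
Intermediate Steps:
C = 14 (C = (-46 + 88)/3 = (⅓)*42 = 14)
S(Z, k) = 19 + k (S(Z, k) = 56 + (k - 1*37) = 56 + (k - 37) = 56 + (-37 + k) = 19 + k)
(21535 + S(a(4, 3), C))/(8496 - 43328) = (21535 + (19 + 14))/(8496 - 43328) = (21535 + 33)/(-34832) = 21568*(-1/34832) = -1348/2177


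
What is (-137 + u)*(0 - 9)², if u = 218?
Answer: 6561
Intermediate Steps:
(-137 + u)*(0 - 9)² = (-137 + 218)*(0 - 9)² = 81*(-9)² = 81*81 = 6561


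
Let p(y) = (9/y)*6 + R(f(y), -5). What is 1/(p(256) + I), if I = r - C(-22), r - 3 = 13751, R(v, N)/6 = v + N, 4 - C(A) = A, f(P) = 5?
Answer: 128/1757211 ≈ 7.2843e-5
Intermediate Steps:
C(A) = 4 - A
R(v, N) = 6*N + 6*v (R(v, N) = 6*(v + N) = 6*(N + v) = 6*N + 6*v)
r = 13754 (r = 3 + 13751 = 13754)
p(y) = 54/y (p(y) = (9/y)*6 + (6*(-5) + 6*5) = 54/y + (-30 + 30) = 54/y + 0 = 54/y)
I = 13728 (I = 13754 - (4 - 1*(-22)) = 13754 - (4 + 22) = 13754 - 1*26 = 13754 - 26 = 13728)
1/(p(256) + I) = 1/(54/256 + 13728) = 1/(54*(1/256) + 13728) = 1/(27/128 + 13728) = 1/(1757211/128) = 128/1757211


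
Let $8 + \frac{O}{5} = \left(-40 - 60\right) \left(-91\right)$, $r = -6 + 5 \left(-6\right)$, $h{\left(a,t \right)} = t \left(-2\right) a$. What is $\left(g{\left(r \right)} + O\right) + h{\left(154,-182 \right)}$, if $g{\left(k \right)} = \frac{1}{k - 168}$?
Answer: $\frac{20709263}{204} \approx 1.0152 \cdot 10^{5}$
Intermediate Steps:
$h{\left(a,t \right)} = - 2 a t$ ($h{\left(a,t \right)} = - 2 t a = - 2 a t$)
$r = -36$ ($r = -6 - 30 = -36$)
$O = 45460$ ($O = -40 + 5 \left(-40 - 60\right) \left(-91\right) = -40 + 5 \left(\left(-100\right) \left(-91\right)\right) = -40 + 5 \cdot 9100 = -40 + 45500 = 45460$)
$g{\left(k \right)} = \frac{1}{-168 + k}$
$\left(g{\left(r \right)} + O\right) + h{\left(154,-182 \right)} = \left(\frac{1}{-168 - 36} + 45460\right) - 308 \left(-182\right) = \left(\frac{1}{-204} + 45460\right) + 56056 = \left(- \frac{1}{204} + 45460\right) + 56056 = \frac{9273839}{204} + 56056 = \frac{20709263}{204}$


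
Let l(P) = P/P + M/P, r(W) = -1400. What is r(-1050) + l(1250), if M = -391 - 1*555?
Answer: -874848/625 ≈ -1399.8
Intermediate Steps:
M = -946 (M = -391 - 555 = -946)
l(P) = 1 - 946/P (l(P) = P/P - 946/P = 1 - 946/P)
r(-1050) + l(1250) = -1400 + (-946 + 1250)/1250 = -1400 + (1/1250)*304 = -1400 + 152/625 = -874848/625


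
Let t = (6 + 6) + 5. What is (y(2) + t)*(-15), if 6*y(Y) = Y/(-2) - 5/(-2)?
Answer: -1035/4 ≈ -258.75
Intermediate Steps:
y(Y) = 5/12 - Y/12 (y(Y) = (Y/(-2) - 5/(-2))/6 = (Y*(-1/2) - 5*(-1/2))/6 = (-Y/2 + 5/2)/6 = (5/2 - Y/2)/6 = 5/12 - Y/12)
t = 17 (t = 12 + 5 = 17)
(y(2) + t)*(-15) = ((5/12 - 1/12*2) + 17)*(-15) = ((5/12 - 1/6) + 17)*(-15) = (1/4 + 17)*(-15) = (69/4)*(-15) = -1035/4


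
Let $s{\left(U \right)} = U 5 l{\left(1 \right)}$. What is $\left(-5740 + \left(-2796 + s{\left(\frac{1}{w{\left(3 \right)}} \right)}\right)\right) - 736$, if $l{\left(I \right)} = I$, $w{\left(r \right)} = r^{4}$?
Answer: $- \frac{751027}{81} \approx -9271.9$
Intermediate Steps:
$s{\left(U \right)} = 5 U$ ($s{\left(U \right)} = U 5 \cdot 1 = 5 U 1 = 5 U$)
$\left(-5740 + \left(-2796 + s{\left(\frac{1}{w{\left(3 \right)}} \right)}\right)\right) - 736 = \left(-5740 - \left(2796 - \frac{5}{3^{4}}\right)\right) - 736 = \left(-5740 - \left(2796 - \frac{5}{81}\right)\right) - 736 = \left(-5740 + \left(-2796 + 5 \cdot \frac{1}{81}\right)\right) - 736 = \left(-5740 + \left(-2796 + \frac{5}{81}\right)\right) - 736 = \left(-5740 - \frac{226471}{81}\right) - 736 = - \frac{691411}{81} - 736 = - \frac{751027}{81}$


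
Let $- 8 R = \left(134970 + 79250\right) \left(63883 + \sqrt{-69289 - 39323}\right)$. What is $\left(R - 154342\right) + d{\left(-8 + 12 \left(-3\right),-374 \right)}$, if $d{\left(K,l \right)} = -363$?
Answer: $- \frac{3421563475}{2} - 160665 i \sqrt{3017} \approx -1.7108 \cdot 10^{9} - 8.8249 \cdot 10^{6} i$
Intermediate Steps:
$R = - \frac{3421254065}{2} - 160665 i \sqrt{3017}$ ($R = - \frac{\left(134970 + 79250\right) \left(63883 + \sqrt{-69289 - 39323}\right)}{8} = - \frac{214220 \left(63883 + \sqrt{-108612}\right)}{8} = - \frac{214220 \left(63883 + 6 i \sqrt{3017}\right)}{8} = - \frac{13685016260 + 1285320 i \sqrt{3017}}{8} = - \frac{3421254065}{2} - 160665 i \sqrt{3017} \approx -1.7106 \cdot 10^{9} - 8.8249 \cdot 10^{6} i$)
$\left(R - 154342\right) + d{\left(-8 + 12 \left(-3\right),-374 \right)} = \left(\left(- \frac{3421254065}{2} - 160665 i \sqrt{3017}\right) - 154342\right) - 363 = \left(- \frac{3421562749}{2} - 160665 i \sqrt{3017}\right) - 363 = - \frac{3421563475}{2} - 160665 i \sqrt{3017}$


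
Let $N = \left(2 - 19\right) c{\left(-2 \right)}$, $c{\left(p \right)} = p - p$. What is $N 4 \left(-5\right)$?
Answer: $0$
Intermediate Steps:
$c{\left(p \right)} = 0$
$N = 0$ ($N = \left(2 - 19\right) 0 = \left(-17\right) 0 = 0$)
$N 4 \left(-5\right) = 0 \cdot 4 \left(-5\right) = 0 \left(-20\right) = 0$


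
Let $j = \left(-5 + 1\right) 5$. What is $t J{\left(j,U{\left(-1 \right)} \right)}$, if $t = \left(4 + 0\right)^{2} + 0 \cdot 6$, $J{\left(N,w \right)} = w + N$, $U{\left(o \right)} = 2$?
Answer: $-288$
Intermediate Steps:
$j = -20$ ($j = \left(-4\right) 5 = -20$)
$J{\left(N,w \right)} = N + w$
$t = 16$ ($t = 4^{2} + 0 = 16 + 0 = 16$)
$t J{\left(j,U{\left(-1 \right)} \right)} = 16 \left(-20 + 2\right) = 16 \left(-18\right) = -288$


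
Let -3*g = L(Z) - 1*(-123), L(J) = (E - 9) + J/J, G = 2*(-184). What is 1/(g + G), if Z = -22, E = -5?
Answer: -3/1214 ≈ -0.0024712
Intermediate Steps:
G = -368
L(J) = -13 (L(J) = (-5 - 9) + J/J = -14 + 1 = -13)
g = -110/3 (g = -(-13 - 1*(-123))/3 = -(-13 + 123)/3 = -⅓*110 = -110/3 ≈ -36.667)
1/(g + G) = 1/(-110/3 - 368) = 1/(-1214/3) = -3/1214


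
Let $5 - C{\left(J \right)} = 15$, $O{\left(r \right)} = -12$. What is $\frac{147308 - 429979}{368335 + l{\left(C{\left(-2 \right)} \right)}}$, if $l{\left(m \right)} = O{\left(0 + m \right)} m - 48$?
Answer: $- \frac{282671}{368407} \approx -0.76728$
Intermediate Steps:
$C{\left(J \right)} = -10$ ($C{\left(J \right)} = 5 - 15 = -10$)
$l{\left(m \right)} = -48 - 12 m$ ($l{\left(m \right)} = - 12 m - 48 = -48 - 12 m$)
$\frac{147308 - 429979}{368335 + l{\left(C{\left(-2 \right)} \right)}} = \frac{147308 - 429979}{368335 - -72} = - \frac{282671}{368335 + \left(-48 + 120\right)} = - \frac{282671}{368335 + 72} = - \frac{282671}{368407}$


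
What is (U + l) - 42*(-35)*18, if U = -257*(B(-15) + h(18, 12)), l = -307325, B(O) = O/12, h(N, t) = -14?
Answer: -1107783/4 ≈ -2.7695e+5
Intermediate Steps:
B(O) = O/12 (B(O) = O*(1/12) = O/12)
U = 15677/4 (U = -257*((1/12)*(-15) - 14) = -257*(-5/4 - 14) = -257*(-61/4) = 15677/4 ≈ 3919.3)
(U + l) - 42*(-35)*18 = (15677/4 - 307325) - 42*(-35)*18 = -1213623/4 + 1470*18 = -1213623/4 + 26460 = -1107783/4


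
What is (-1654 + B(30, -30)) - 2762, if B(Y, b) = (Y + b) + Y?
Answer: -4386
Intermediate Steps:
B(Y, b) = b + 2*Y
(-1654 + B(30, -30)) - 2762 = (-1654 + (-30 + 2*30)) - 2762 = (-1654 + (-30 + 60)) - 2762 = (-1654 + 30) - 2762 = -1624 - 2762 = -4386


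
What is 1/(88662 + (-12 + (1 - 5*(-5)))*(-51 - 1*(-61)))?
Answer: 1/88802 ≈ 1.1261e-5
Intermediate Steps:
1/(88662 + (-12 + (1 - 5*(-5)))*(-51 - 1*(-61))) = 1/(88662 + (-12 + (1 + 25))*(-51 + 61)) = 1/(88662 + (-12 + 26)*10) = 1/(88662 + 14*10) = 1/(88662 + 140) = 1/88802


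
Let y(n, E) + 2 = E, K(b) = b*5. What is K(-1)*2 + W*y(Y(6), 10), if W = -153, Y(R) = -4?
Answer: -1234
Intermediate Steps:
K(b) = 5*b
y(n, E) = -2 + E
K(-1)*2 + W*y(Y(6), 10) = (5*(-1))*2 - 153*(-2 + 10) = -5*2 - 153*8 = -10 - 1224 = -1234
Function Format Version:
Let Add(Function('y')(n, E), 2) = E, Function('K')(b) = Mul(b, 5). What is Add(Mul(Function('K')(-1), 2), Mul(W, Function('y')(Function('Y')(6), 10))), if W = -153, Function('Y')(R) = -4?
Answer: -1234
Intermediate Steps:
Function('K')(b) = Mul(5, b)
Function('y')(n, E) = Add(-2, E)
Add(Mul(Function('K')(-1), 2), Mul(W, Function('y')(Function('Y')(6), 10))) = Add(Mul(Mul(5, -1), 2), Mul(-153, Add(-2, 10))) = Add(Mul(-5, 2), Mul(-153, 8)) = Add(-10, -1224) = -1234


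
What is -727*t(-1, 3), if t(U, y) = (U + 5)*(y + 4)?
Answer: -20356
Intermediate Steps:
t(U, y) = (4 + y)*(5 + U) (t(U, y) = (5 + U)*(4 + y) = (4 + y)*(5 + U))
-727*t(-1, 3) = -727*(20 + 4*(-1) + 5*3 - 1*3) = -727*(20 - 4 + 15 - 3) = -727*28 = -20356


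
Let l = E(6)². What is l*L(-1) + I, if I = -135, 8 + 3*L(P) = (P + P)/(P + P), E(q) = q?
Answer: -219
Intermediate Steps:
L(P) = -7/3 (L(P) = -8/3 + ((P + P)/(P + P))/3 = -8/3 + ((2*P)/((2*P)))/3 = -8/3 + ((2*P)*(1/(2*P)))/3 = -8/3 + (⅓)*1 = -8/3 + ⅓ = -7/3)
l = 36 (l = 6² = 36)
l*L(-1) + I = 36*(-7/3) - 135 = -84 - 135 = -219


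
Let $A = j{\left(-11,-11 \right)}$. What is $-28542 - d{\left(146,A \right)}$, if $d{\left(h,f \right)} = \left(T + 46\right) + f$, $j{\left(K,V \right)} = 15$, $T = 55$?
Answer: $-28658$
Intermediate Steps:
$A = 15$
$d{\left(h,f \right)} = 101 + f$ ($d{\left(h,f \right)} = \left(55 + 46\right) + f = 101 + f$)
$-28542 - d{\left(146,A \right)} = -28542 - \left(101 + 15\right) = -28542 - 116 = -28658$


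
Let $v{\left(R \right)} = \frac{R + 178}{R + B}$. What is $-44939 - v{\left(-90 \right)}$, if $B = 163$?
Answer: $- \frac{3280635}{73} \approx -44940.0$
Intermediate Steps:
$v{\left(R \right)} = \frac{178 + R}{163 + R}$ ($v{\left(R \right)} = \frac{R + 178}{R + 163} = \frac{178 + R}{163 + R}$)
$-44939 - v{\left(-90 \right)} = -44939 - \frac{178 - 90}{163 - 90} = -44939 - \frac{1}{73} \cdot 88 = -44939 - \frac{88}{73} = - \frac{3280635}{73}$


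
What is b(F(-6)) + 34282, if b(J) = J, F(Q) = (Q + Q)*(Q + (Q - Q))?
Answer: 34354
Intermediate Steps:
F(Q) = 2*Q² (F(Q) = (2*Q)*(Q + 0) = (2*Q)*Q = 2*Q²)
b(F(-6)) + 34282 = 2*(-6)² + 34282 = 2*36 + 34282 = 72 + 34282 = 34354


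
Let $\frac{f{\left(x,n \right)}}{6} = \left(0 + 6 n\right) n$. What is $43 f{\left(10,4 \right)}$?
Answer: $24768$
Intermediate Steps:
$f{\left(x,n \right)} = 36 n^{2}$ ($f{\left(x,n \right)} = 6 \left(0 + 6 n\right) n = 6 \cdot 6 n n = 6 \cdot 6 n^{2} = 36 n^{2}$)
$43 f{\left(10,4 \right)} = 43 \cdot 36 \cdot 4^{2} = 43 \cdot 36 \cdot 16 = 43 \cdot 576 = 24768$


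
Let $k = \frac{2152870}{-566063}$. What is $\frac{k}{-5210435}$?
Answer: $\frac{430574}{589886893481} \approx 7.2993 \cdot 10^{-7}$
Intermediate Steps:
$k = - \frac{2152870}{566063}$ ($k = 2152870 \left(- \frac{1}{566063}\right) = - \frac{2152870}{566063} \approx -3.8032$)
$\frac{k}{-5210435} = - \frac{2152870}{566063 \left(-5210435\right)} = \left(- \frac{2152870}{566063}\right) \left(- \frac{1}{5210435}\right) = \frac{430574}{589886893481}$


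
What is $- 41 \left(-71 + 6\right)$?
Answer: $2665$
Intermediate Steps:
$- 41 \left(-71 + 6\right) = \left(-41\right) \left(-65\right) = 2665$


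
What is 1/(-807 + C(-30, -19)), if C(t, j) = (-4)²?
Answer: -1/791 ≈ -0.0012642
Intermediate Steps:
C(t, j) = 16
1/(-807 + C(-30, -19)) = 1/(-807 + 16) = 1/(-791) = -1/791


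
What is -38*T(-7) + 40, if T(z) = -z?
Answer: -226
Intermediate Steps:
-38*T(-7) + 40 = -(-38)*(-7) + 40 = -38*7 + 40 = -266 + 40 = -226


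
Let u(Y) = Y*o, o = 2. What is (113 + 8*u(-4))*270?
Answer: 13230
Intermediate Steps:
u(Y) = 2*Y (u(Y) = Y*2 = 2*Y)
(113 + 8*u(-4))*270 = (113 + 8*(2*(-4)))*270 = (113 + 8*(-8))*270 = (113 - 64)*270 = 49*270 = 13230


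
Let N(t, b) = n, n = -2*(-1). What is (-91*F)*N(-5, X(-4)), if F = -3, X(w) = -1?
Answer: 546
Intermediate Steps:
n = 2
N(t, b) = 2
(-91*F)*N(-5, X(-4)) = -91*(-3)*2 = 273*2 = 546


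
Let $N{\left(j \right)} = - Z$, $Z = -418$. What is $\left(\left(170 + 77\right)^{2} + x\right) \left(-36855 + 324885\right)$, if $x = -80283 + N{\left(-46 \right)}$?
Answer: $-5431093680$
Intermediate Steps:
$N{\left(j \right)} = 418$ ($N{\left(j \right)} = \left(-1\right) \left(-418\right) = 418$)
$x = -79865$ ($x = -80283 + 418 = -79865$)
$\left(\left(170 + 77\right)^{2} + x\right) \left(-36855 + 324885\right) = \left(\left(170 + 77\right)^{2} - 79865\right) \left(-36855 + 324885\right) = \left(247^{2} - 79865\right) 288030 = \left(61009 - 79865\right) 288030 = \left(-18856\right) 288030 = -5431093680$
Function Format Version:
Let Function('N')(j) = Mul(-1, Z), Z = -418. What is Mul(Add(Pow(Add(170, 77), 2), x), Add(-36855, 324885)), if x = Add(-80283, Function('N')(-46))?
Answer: -5431093680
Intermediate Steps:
Function('N')(j) = 418 (Function('N')(j) = Mul(-1, -418) = 418)
x = -79865 (x = Add(-80283, 418) = -79865)
Mul(Add(Pow(Add(170, 77), 2), x), Add(-36855, 324885)) = Mul(Add(Pow(Add(170, 77), 2), -79865), Add(-36855, 324885)) = Mul(Add(Pow(247, 2), -79865), 288030) = Mul(Add(61009, -79865), 288030) = Mul(-18856, 288030) = -5431093680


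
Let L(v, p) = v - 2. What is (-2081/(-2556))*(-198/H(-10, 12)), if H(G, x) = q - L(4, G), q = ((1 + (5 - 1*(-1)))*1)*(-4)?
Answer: 22891/4260 ≈ 5.3735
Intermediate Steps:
L(v, p) = -2 + v
q = -28 (q = ((1 + (5 + 1))*1)*(-4) = ((1 + 6)*1)*(-4) = (7*1)*(-4) = 7*(-4) = -28)
H(G, x) = -30 (H(G, x) = -28 - (-2 + 4) = -28 - 1*2 = -28 - 2 = -30)
(-2081/(-2556))*(-198/H(-10, 12)) = (-2081/(-2556))*(-198/(-30)) = (-2081*(-1/2556))*(-198*(-1/30)) = (2081/2556)*(33/5) = 22891/4260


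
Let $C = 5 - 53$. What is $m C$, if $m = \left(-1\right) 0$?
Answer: $0$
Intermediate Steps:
$m = 0$
$C = -48$ ($C = 5 - 53 = -48$)
$m C = 0 \left(-48\right) = 0$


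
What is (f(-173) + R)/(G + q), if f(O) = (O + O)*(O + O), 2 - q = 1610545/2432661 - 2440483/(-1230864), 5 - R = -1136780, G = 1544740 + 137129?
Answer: 1254103114058008368/1678658705169239147 ≈ 0.74709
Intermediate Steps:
G = 1681869
R = 1136785 (R = 5 - 1*(-1136780) = 5 + 1136780 = 1136785)
q = -643559992645/998091616368 (q = 2 - (1610545/2432661 - 2440483/(-1230864)) = 2 - (1610545*(1/2432661) - 2440483*(-1/1230864)) = 2 - (1610545/2432661 + 2440483/1230864) = 2 - 1*2639743225381/998091616368 = 2 - 2639743225381/998091616368 = -643559992645/998091616368 ≈ -0.64479)
f(O) = 4*O² (f(O) = (2*O)*(2*O) = 4*O²)
(f(-173) + R)/(G + q) = (4*(-173)² + 1136785)/(1681869 - 643559992645/998091616368) = (4*29929 + 1136785)/(1678658705169239147/998091616368) = (119716 + 1136785)*(998091616368/1678658705169239147) = 1256501*(998091616368/1678658705169239147) = 1254103114058008368/1678658705169239147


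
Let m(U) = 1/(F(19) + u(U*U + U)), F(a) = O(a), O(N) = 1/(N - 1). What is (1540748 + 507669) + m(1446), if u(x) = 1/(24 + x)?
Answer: 357179465618/174367 ≈ 2.0484e+6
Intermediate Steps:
O(N) = 1/(-1 + N)
F(a) = 1/(-1 + a)
m(U) = 1/(1/18 + 1/(24 + U + U²)) (m(U) = 1/(1/(-1 + 19) + 1/(24 + (U*U + U))) = 1/(1/18 + 1/(24 + (U² + U))) = 1/(1/18 + 1/(24 + (U + U²))) = 1/(1/18 + 1/(24 + U + U²)))
(1540748 + 507669) + m(1446) = (1540748 + 507669) + 18*(24 + 1446*(1 + 1446))/(42 + 1446*(1 + 1446)) = 2048417 + 18*(24 + 1446*1447)/(42 + 1446*1447) = 2048417 + 18*(24 + 2092362)/(42 + 2092362) = 2048417 + 18*2092386/2092404 = 2048417 + 18*(1/2092404)*2092386 = 2048417 + 3138579/174367 = 357179465618/174367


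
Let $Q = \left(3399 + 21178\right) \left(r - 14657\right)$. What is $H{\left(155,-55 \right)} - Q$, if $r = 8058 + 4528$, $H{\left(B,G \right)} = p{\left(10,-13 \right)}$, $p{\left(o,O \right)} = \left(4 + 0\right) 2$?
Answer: $50898975$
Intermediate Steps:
$p{\left(o,O \right)} = 8$ ($p{\left(o,O \right)} = 4 \cdot 2 = 8$)
$H{\left(B,G \right)} = 8$
$r = 12586$
$Q = -50898967$ ($Q = \left(3399 + 21178\right) \left(12586 - 14657\right) = 24577 \left(-2071\right) = -50898967$)
$H{\left(155,-55 \right)} - Q = 8 - -50898967 = 8 + 50898967 = 50898975$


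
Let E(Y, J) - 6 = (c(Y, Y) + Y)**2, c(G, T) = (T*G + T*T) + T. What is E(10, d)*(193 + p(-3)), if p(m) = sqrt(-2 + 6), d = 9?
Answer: 9439170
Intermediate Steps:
c(G, T) = T + T**2 + G*T (c(G, T) = (G*T + T**2) + T = (T**2 + G*T) + T = T + T**2 + G*T)
E(Y, J) = 6 + (Y + Y*(1 + 2*Y))**2 (E(Y, J) = 6 + (Y*(1 + Y + Y) + Y)**2 = 6 + (Y*(1 + 2*Y) + Y)**2 = 6 + (Y + Y*(1 + 2*Y))**2)
p(m) = 2 (p(m) = sqrt(4) = 2)
E(10, d)*(193 + p(-3)) = (6 + 4*10**2*(1 + 10)**2)*(193 + 2) = (6 + 4*100*11**2)*195 = (6 + 4*100*121)*195 = (6 + 48400)*195 = 48406*195 = 9439170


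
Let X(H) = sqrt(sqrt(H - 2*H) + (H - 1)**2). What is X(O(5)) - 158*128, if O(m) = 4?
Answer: -20224 + sqrt(9 + 2*I) ≈ -20221.0 + 0.33132*I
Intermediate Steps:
X(H) = sqrt(sqrt(-H) + (-1 + H)**2)
X(O(5)) - 158*128 = sqrt(sqrt(-1*4) + (-1 + 4)**2) - 158*128 = sqrt(sqrt(-4) + 3**2) - 20224 = sqrt(2*I + 9) - 20224 = sqrt(9 + 2*I) - 20224 = -20224 + sqrt(9 + 2*I)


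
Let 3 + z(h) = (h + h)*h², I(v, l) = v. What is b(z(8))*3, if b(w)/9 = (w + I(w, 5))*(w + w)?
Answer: 112583628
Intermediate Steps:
z(h) = -3 + 2*h³ (z(h) = -3 + (h + h)*h² = -3 + (2*h)*h² = -3 + 2*h³)
b(w) = 36*w² (b(w) = 9*((w + w)*(w + w)) = 9*((2*w)*(2*w)) = 9*(4*w²) = 36*w²)
b(z(8))*3 = (36*(-3 + 2*8³)²)*3 = (36*(-3 + 2*512)²)*3 = (36*(-3 + 1024)²)*3 = (36*1021²)*3 = (36*1042441)*3 = 37527876*3 = 112583628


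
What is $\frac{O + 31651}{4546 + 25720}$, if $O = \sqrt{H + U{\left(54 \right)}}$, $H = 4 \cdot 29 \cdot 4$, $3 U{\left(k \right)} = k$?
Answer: $\frac{31651}{30266} + \frac{\sqrt{482}}{30266} \approx 1.0465$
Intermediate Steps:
$U{\left(k \right)} = \frac{k}{3}$
$H = 464$ ($H = 116 \cdot 4 = 464$)
$O = \sqrt{482}$ ($O = \sqrt{464 + \frac{1}{3} \cdot 54} = \sqrt{464 + 18} = \sqrt{482} \approx 21.954$)
$\frac{O + 31651}{4546 + 25720} = \frac{\sqrt{482} + 31651}{4546 + 25720} = \frac{31651 + \sqrt{482}}{30266} = \left(31651 + \sqrt{482}\right) \frac{1}{30266} = \frac{31651}{30266} + \frac{\sqrt{482}}{30266}$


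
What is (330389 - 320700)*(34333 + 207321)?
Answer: 2341385606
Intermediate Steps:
(330389 - 320700)*(34333 + 207321) = 9689*241654 = 2341385606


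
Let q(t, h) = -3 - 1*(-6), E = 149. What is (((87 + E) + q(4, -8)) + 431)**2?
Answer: 448900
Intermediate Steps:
q(t, h) = 3 (q(t, h) = -3 + 6 = 3)
(((87 + E) + q(4, -8)) + 431)**2 = (((87 + 149) + 3) + 431)**2 = ((236 + 3) + 431)**2 = (239 + 431)**2 = 670**2 = 448900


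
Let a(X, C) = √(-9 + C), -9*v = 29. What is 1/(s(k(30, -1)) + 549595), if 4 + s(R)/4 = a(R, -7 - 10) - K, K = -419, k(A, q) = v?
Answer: 551255/303882075441 - 4*I*√26/303882075441 ≈ 1.814e-6 - 6.7118e-11*I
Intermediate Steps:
v = -29/9 (v = -⅑*29 = -29/9 ≈ -3.2222)
k(A, q) = -29/9
s(R) = 1660 + 4*I*√26 (s(R) = -16 + 4*(√(-9 + (-7 - 10)) - 1*(-419)) = -16 + 4*(√(-9 - 17) + 419) = -16 + 4*(√(-26) + 419) = -16 + 4*(I*√26 + 419) = -16 + 4*(419 + I*√26) = -16 + (1676 + 4*I*√26) = 1660 + 4*I*√26)
1/(s(k(30, -1)) + 549595) = 1/((1660 + 4*I*√26) + 549595) = 1/(551255 + 4*I*√26)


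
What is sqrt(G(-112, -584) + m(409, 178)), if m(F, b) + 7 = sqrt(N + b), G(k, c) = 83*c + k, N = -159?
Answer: sqrt(-48591 + sqrt(19)) ≈ 220.42*I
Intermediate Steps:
G(k, c) = k + 83*c
m(F, b) = -7 + sqrt(-159 + b)
sqrt(G(-112, -584) + m(409, 178)) = sqrt((-112 + 83*(-584)) + (-7 + sqrt(-159 + 178))) = sqrt((-112 - 48472) + (-7 + sqrt(19))) = sqrt(-48584 + (-7 + sqrt(19))) = sqrt(-48591 + sqrt(19))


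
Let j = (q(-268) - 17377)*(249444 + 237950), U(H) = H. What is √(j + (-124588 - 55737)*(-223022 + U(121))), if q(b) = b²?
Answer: √66731763943 ≈ 2.5833e+5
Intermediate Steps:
j = 26537141118 (j = ((-268)² - 17377)*(249444 + 237950) = (71824 - 17377)*487394 = 54447*487394 = 26537141118)
√(j + (-124588 - 55737)*(-223022 + U(121))) = √(26537141118 + (-124588 - 55737)*(-223022 + 121)) = √(26537141118 - 180325*(-222901)) = √(26537141118 + 40194622825) = √66731763943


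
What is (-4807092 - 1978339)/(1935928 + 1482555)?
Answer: -6785431/3418483 ≈ -1.9849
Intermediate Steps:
(-4807092 - 1978339)/(1935928 + 1482555) = -6785431/3418483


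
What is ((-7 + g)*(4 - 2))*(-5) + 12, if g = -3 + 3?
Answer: 82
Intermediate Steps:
g = 0
((-7 + g)*(4 - 2))*(-5) + 12 = ((-7 + 0)*(4 - 2))*(-5) + 12 = -7*2*(-5) + 12 = -14*(-5) + 12 = 70 + 12 = 82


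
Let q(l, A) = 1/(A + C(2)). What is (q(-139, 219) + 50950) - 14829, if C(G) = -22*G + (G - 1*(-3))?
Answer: 6501781/180 ≈ 36121.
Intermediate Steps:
C(G) = 3 - 21*G (C(G) = -22*G + (G + 3) = -22*G + (3 + G) = 3 - 21*G)
q(l, A) = 1/(-39 + A) (q(l, A) = 1/(A + (3 - 21*2)) = 1/(A + (3 - 42)) = 1/(A - 39) = 1/(-39 + A))
(q(-139, 219) + 50950) - 14829 = (1/(-39 + 219) + 50950) - 14829 = (1/180 + 50950) - 14829 = 9171001/180 - 14829 = 6501781/180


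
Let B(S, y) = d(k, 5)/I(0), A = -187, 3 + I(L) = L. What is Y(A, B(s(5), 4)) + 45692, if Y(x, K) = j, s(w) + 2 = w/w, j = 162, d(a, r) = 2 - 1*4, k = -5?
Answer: 45854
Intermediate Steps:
d(a, r) = -2 (d(a, r) = 2 - 4 = -2)
I(L) = -3 + L
s(w) = -1 (s(w) = -2 + w/w = -2 + 1 = -1)
B(S, y) = 2/3 (B(S, y) = -2/(-3 + 0) = -2/(-3) = -2*(-1/3) = 2/3)
Y(x, K) = 162
Y(A, B(s(5), 4)) + 45692 = 162 + 45692 = 45854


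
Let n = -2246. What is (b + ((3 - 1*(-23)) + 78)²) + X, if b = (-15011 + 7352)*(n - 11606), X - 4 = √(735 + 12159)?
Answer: 106103288 + √12894 ≈ 1.0610e+8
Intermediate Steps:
X = 4 + √12894 (X = 4 + √(735 + 12159) = 4 + √12894 ≈ 117.55)
b = 106092468 (b = (-15011 + 7352)*(-2246 - 11606) = -7659*(-13852) = 106092468)
(b + ((3 - 1*(-23)) + 78)²) + X = (106092468 + ((3 - 1*(-23)) + 78)²) + (4 + √12894) = (106092468 + ((3 + 23) + 78)²) + (4 + √12894) = (106092468 + (26 + 78)²) + (4 + √12894) = (106092468 + 104²) + (4 + √12894) = (106092468 + 10816) + (4 + √12894) = 106103284 + (4 + √12894) = 106103288 + √12894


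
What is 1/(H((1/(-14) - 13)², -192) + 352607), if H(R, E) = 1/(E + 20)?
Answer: 172/60648403 ≈ 2.8360e-6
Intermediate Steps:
H(R, E) = 1/(20 + E)
1/(H((1/(-14) - 13)², -192) + 352607) = 1/(1/(20 - 192) + 352607) = 1/(1/(-172) + 352607) = 1/(-1/172 + 352607) = 1/(60648403/172) = 172/60648403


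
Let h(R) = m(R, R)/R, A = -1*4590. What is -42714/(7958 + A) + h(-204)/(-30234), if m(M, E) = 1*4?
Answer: -16465541377/1298308428 ≈ -12.682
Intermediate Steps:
m(M, E) = 4
A = -4590
h(R) = 4/R
-42714/(7958 + A) + h(-204)/(-30234) = -42714/(7958 - 4590) + (4/(-204))/(-30234) = -42714/3368 + (4*(-1/204))*(-1/30234) = -42714*1/3368 - 1/51*(-1/30234) = -21357/1684 + 1/1541934 = -16465541377/1298308428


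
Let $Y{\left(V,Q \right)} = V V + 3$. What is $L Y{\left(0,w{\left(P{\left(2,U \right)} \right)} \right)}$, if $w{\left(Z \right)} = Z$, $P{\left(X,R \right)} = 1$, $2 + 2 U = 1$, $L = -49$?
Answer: $-147$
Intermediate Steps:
$U = - \frac{1}{2}$ ($U = -1 + \frac{1}{2} \cdot 1 = -1 + \frac{1}{2} = - \frac{1}{2} \approx -0.5$)
$Y{\left(V,Q \right)} = 3 + V^{2}$ ($Y{\left(V,Q \right)} = V^{2} + 3 = 3 + V^{2}$)
$L Y{\left(0,w{\left(P{\left(2,U \right)} \right)} \right)} = - 49 \left(3 + 0^{2}\right) = - 49 \left(3 + 0\right) = \left(-49\right) 3 = -147$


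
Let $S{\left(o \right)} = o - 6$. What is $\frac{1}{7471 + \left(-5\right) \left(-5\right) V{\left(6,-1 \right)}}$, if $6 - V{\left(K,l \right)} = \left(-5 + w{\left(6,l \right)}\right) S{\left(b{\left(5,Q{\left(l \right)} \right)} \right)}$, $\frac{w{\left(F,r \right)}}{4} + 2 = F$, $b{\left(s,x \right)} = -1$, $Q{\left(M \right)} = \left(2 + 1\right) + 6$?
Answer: $\frac{1}{9546} \approx 0.00010476$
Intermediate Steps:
$Q{\left(M \right)} = 9$ ($Q{\left(M \right)} = 3 + 6 = 9$)
$w{\left(F,r \right)} = -8 + 4 F$
$S{\left(o \right)} = -6 + o$ ($S{\left(o \right)} = o - 6 = -6 + o$)
$V{\left(K,l \right)} = 83$ ($V{\left(K,l \right)} = 6 - \left(-5 + \left(-8 + 4 \cdot 6\right)\right) \left(-6 - 1\right) = 6 - \left(-5 + \left(-8 + 24\right)\right) \left(-7\right) = 6 - \left(-5 + 16\right) \left(-7\right) = 6 - 11 \left(-7\right) = 6 - -77 = 6 + 77 = 83$)
$\frac{1}{7471 + \left(-5\right) \left(-5\right) V{\left(6,-1 \right)}} = \frac{1}{7471 + \left(-5\right) \left(-5\right) 83} = \frac{1}{7471 + 25 \cdot 83} = \frac{1}{7471 + 2075} = \frac{1}{9546}$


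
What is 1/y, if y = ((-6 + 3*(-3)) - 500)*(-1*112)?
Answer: 1/57680 ≈ 1.7337e-5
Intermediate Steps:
y = 57680 (y = ((-6 - 9) - 500)*(-112) = (-15 - 500)*(-112) = -515*(-112) = 57680)
1/y = 1/57680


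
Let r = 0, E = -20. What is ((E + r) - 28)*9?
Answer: -432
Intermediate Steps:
((E + r) - 28)*9 = ((-20 + 0) - 28)*9 = (-20 - 28)*9 = -48*9 = -432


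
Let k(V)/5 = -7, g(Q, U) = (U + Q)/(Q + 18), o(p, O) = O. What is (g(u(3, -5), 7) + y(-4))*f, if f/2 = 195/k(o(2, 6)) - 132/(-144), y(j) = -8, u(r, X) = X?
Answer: 6647/91 ≈ 73.044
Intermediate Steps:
g(Q, U) = (Q + U)/(18 + Q)
k(V) = -35 (k(V) = 5*(-7) = -35)
f = -391/42 (f = 2*(195/(-35) - 132/(-144)) = 2*(195*(-1/35) - 132*(-1/144)) = 2*(-39/7 + 11/12) = 2*(-391/84) = -391/42 ≈ -9.3095)
(g(u(3, -5), 7) + y(-4))*f = ((-5 + 7)/(18 - 5) - 8)*(-391/42) = (2/13 - 8)*(-391/42) = -102/13*(-391/42) = 6647/91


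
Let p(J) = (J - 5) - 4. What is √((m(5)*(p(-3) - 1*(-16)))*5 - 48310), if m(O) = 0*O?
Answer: I*√48310 ≈ 219.8*I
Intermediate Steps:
m(O) = 0
p(J) = -9 + J (p(J) = (-5 + J) - 4 = -9 + J)
√((m(5)*(p(-3) - 1*(-16)))*5 - 48310) = √((0*((-9 - 3) - 1*(-16)))*5 - 48310) = √((0*(-12 + 16))*5 - 48310) = √((0*4)*5 - 48310) = √(0*5 - 48310) = √(0 - 48310) = √(-48310) = I*√48310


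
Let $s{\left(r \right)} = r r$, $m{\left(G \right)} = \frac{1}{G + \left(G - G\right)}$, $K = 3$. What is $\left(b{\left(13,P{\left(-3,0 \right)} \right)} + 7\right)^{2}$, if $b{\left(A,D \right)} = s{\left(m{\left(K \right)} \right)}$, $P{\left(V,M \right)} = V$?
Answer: $\frac{4096}{81} \approx 50.568$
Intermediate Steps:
$m{\left(G \right)} = \frac{1}{G}$ ($m{\left(G \right)} = \frac{1}{G + 0} = \frac{1}{G}$)
$s{\left(r \right)} = r^{2}$
$b{\left(A,D \right)} = \frac{1}{9}$ ($b{\left(A,D \right)} = \left(\frac{1}{3}\right)^{2} = \frac{1}{9}$)
$\left(b{\left(13,P{\left(-3,0 \right)} \right)} + 7\right)^{2} = \left(\frac{1}{9} + 7\right)^{2} = \left(\frac{64}{9}\right)^{2} = \frac{4096}{81}$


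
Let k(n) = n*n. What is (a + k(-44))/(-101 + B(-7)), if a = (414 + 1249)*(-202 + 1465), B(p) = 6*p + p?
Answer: -420461/30 ≈ -14015.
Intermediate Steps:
k(n) = n**2
B(p) = 7*p
a = 2100369 (a = 1663*1263 = 2100369)
(a + k(-44))/(-101 + B(-7)) = (2100369 + (-44)**2)/(-101 + 7*(-7)) = (2100369 + 1936)/(-101 - 49) = 2102305/(-150) = 2102305*(-1/150) = -420461/30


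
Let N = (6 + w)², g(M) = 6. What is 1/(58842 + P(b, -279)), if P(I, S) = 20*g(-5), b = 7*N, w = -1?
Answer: 1/58962 ≈ 1.6960e-5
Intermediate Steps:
N = 25 (N = (6 - 1)² = 5² = 25)
b = 175 (b = 7*25 = 175)
P(I, S) = 120 (P(I, S) = 20*6 = 120)
1/(58842 + P(b, -279)) = 1/(58842 + 120) = 1/58962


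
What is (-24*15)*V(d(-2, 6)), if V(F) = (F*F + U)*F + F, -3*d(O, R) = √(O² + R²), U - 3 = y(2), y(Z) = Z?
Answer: 7520*√10/3 ≈ 7926.8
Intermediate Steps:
U = 5 (U = 3 + 2 = 5)
d(O, R) = -√(O² + R²)/3
V(F) = F + F*(5 + F²) (V(F) = (F*F + 5)*F + F = (F² + 5)*F + F = (5 + F²)*F + F = F*(5 + F²) + F = F + F*(5 + F²))
(-24*15)*V(d(-2, 6)) = (-24*15)*((-√((-2)² + 6²)/3)*(6 + (-√((-2)² + 6²)/3)²)) = -360*(-√(4 + 36)/3)*(6 + (-√(4 + 36)/3)²) = -360*(-2*√10/3)*(6 + (-2*√10/3)²) = -360*(-2*√10/3)*(6 + 40/9) = -360*(-2*√10/3)*94/9 = -(-7520)*√10/3 = 7520*√10/3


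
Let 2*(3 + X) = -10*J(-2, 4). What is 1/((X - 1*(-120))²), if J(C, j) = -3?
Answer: 1/17424 ≈ 5.7392e-5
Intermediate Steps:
X = 12 (X = -3 + (-10*(-3))/2 = -3 + (½)*30 = -3 + 15 = 12)
1/((X - 1*(-120))²) = 1/((12 - 1*(-120))²) = 1/((12 + 120)²) = 1/(132²) = 1/17424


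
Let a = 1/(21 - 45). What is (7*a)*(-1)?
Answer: 7/24 ≈ 0.29167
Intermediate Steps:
a = -1/24 (a = 1/(-24) = -1/24 ≈ -0.041667)
(7*a)*(-1) = (7*(-1/24))*(-1) = -7/24*(-1) = 7/24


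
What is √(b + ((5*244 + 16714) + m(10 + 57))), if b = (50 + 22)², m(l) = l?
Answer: √23185 ≈ 152.27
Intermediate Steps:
b = 5184 (b = 72² = 5184)
√(b + ((5*244 + 16714) + m(10 + 57))) = √(5184 + ((5*244 + 16714) + (10 + 57))) = √(5184 + ((1220 + 16714) + 67)) = √(5184 + (17934 + 67)) = √(5184 + 18001) = √23185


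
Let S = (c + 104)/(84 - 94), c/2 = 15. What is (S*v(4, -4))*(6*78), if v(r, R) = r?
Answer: -125424/5 ≈ -25085.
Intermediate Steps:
c = 30 (c = 2*15 = 30)
S = -67/5 (S = (30 + 104)/(84 - 94) = 134/(-10) = 134*(-⅒) = -67/5 ≈ -13.400)
(S*v(4, -4))*(6*78) = (-67/5*4)*(6*78) = -268/5*468 = -125424/5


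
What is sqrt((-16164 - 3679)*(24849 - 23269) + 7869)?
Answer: I*sqrt(31344071) ≈ 5598.6*I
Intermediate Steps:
sqrt((-16164 - 3679)*(24849 - 23269) + 7869) = sqrt(-19843*1580 + 7869) = sqrt(-31351940 + 7869) = sqrt(-31344071) = I*sqrt(31344071)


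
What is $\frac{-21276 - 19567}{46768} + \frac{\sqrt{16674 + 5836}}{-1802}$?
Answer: $- \frac{517}{592} - \frac{\sqrt{22510}}{1802} \approx -0.95657$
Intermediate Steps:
$\frac{-21276 - 19567}{46768} + \frac{\sqrt{16674 + 5836}}{-1802} = \left(-40843\right) \frac{1}{46768} + \sqrt{22510} \left(- \frac{1}{1802}\right) = - \frac{517}{592} - \frac{\sqrt{22510}}{1802}$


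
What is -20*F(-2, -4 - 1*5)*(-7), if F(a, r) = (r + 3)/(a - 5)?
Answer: 120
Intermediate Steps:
F(a, r) = (3 + r)/(-5 + a)
-20*F(-2, -4 - 1*5)*(-7) = -20*(3 + (-4 - 1*5))/(-5 - 2)*(-7) = -20*(3 + (-4 - 5))/(-7)*(-7) = -(-20)*(3 - 9)/7*(-7) = -(-20)*(-6)/7*(-7) = -20*6/7*(-7) = -120/7*(-7) = 120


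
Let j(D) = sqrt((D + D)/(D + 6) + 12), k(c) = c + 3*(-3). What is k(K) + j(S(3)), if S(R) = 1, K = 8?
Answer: -1 + sqrt(602)/7 ≈ 2.5051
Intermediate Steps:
k(c) = -9 + c (k(c) = c - 9 = -9 + c)
j(D) = sqrt(12 + 2*D/(6 + D)) (j(D) = sqrt((2*D)/(6 + D) + 12) = sqrt(2*D/(6 + D) + 12) = sqrt(12 + 2*D/(6 + D)))
k(K) + j(S(3)) = (-9 + 8) + sqrt(2)*sqrt((36 + 7*1)/(6 + 1)) = -1 + sqrt(2)*sqrt((36 + 7)/7) = -1 + sqrt(2)*sqrt((1/7)*43) = -1 + sqrt(2)*sqrt(43/7) = -1 + sqrt(2)*(sqrt(301)/7) = -1 + sqrt(602)/7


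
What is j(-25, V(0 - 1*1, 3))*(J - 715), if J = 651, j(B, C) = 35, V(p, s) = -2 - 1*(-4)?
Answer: -2240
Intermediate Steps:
V(p, s) = 2 (V(p, s) = -2 + 4 = 2)
j(-25, V(0 - 1*1, 3))*(J - 715) = 35*(651 - 715) = 35*(-64) = -2240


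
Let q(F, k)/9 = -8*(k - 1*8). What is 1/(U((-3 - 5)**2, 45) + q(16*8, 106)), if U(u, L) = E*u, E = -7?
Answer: -1/7504 ≈ -0.00013326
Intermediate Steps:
q(F, k) = 576 - 72*k (q(F, k) = 9*(-8*(k - 1*8)) = 9*(-8*(k - 8)) = 9*(-8*(-8 + k)) = 9*(64 - 8*k) = 576 - 72*k)
U(u, L) = -7*u
1/(U((-3 - 5)**2, 45) + q(16*8, 106)) = 1/(-7*(-3 - 5)**2 + (576 - 72*106)) = 1/(-7*(-8)**2 + (576 - 7632)) = 1/(-7*64 - 7056) = 1/(-448 - 7056) = 1/(-7504) = -1/7504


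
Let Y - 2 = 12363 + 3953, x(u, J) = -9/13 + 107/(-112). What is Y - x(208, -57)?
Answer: 23761407/1456 ≈ 16320.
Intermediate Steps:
x(u, J) = -2399/1456 (x(u, J) = -9*1/13 + 107*(-1/112) = -9/13 - 107/112 = -2399/1456)
Y = 16318 (Y = 2 + (12363 + 3953) = 2 + 16316 = 16318)
Y - x(208, -57) = 16318 - 1*(-2399/1456) = 16318 + 2399/1456 = 23761407/1456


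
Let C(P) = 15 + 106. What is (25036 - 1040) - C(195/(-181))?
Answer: 23875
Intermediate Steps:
C(P) = 121
(25036 - 1040) - C(195/(-181)) = (25036 - 1040) - 1*121 = 23996 - 121 = 23875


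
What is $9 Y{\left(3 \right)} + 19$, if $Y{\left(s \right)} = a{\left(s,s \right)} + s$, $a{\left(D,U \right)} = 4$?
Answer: $82$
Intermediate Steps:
$Y{\left(s \right)} = 4 + s$
$9 Y{\left(3 \right)} + 19 = 9 \left(4 + 3\right) + 19 = 9 \cdot 7 + 19 = 63 + 19 = 82$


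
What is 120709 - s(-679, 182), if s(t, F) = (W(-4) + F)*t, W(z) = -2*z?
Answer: 249719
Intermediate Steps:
s(t, F) = t*(8 + F) (s(t, F) = (-2*(-4) + F)*t = (8 + F)*t = t*(8 + F))
120709 - s(-679, 182) = 120709 - (-679)*(8 + 182) = 120709 - (-679)*190 = 120709 - 1*(-129010) = 120709 + 129010 = 249719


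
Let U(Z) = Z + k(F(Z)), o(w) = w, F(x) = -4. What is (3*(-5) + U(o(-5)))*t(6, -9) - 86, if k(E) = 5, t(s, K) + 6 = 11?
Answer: -161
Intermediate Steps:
t(s, K) = 5 (t(s, K) = -6 + 11 = 5)
U(Z) = 5 + Z (U(Z) = Z + 5 = 5 + Z)
(3*(-5) + U(o(-5)))*t(6, -9) - 86 = (3*(-5) + (5 - 5))*5 - 86 = (-15 + 0)*5 - 86 = -15*5 - 86 = -75 - 86 = -161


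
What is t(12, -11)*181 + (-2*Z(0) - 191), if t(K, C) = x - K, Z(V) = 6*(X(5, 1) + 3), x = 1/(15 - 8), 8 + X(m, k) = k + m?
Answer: -16444/7 ≈ -2349.1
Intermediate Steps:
X(m, k) = -8 + k + m (X(m, k) = -8 + (k + m) = -8 + k + m)
x = 1/7 ≈ 0.14286
Z(V) = 6 (Z(V) = 6*((-8 + 1 + 5) + 3) = 6*(-2 + 3) = 6*1 = 6)
t(K, C) = 1/7 - K
t(12, -11)*181 + (-2*Z(0) - 191) = (1/7 - 1*12)*181 + (-2*6 - 191) = (1/7 - 12)*181 + (-12 - 191) = -83/7*181 - 203 = -15023/7 - 203 = -16444/7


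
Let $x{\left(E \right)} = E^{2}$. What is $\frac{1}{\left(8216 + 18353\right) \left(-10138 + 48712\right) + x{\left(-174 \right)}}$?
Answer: $\frac{1}{1024902882} \approx 9.757 \cdot 10^{-10}$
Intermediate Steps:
$\frac{1}{\left(8216 + 18353\right) \left(-10138 + 48712\right) + x{\left(-174 \right)}} = \frac{1}{\left(8216 + 18353\right) \left(-10138 + 48712\right) + \left(-174\right)^{2}} = \frac{1}{26569 \cdot 38574 + 30276} = \frac{1}{1024872606 + 30276} = \frac{1}{1024902882}$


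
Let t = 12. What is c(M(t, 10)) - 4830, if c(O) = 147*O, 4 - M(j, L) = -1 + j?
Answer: -5859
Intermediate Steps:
M(j, L) = 5 - j (M(j, L) = 4 - (-1 + j) = 4 + (1 - j) = 5 - j)
c(M(t, 10)) - 4830 = 147*(5 - 1*12) - 4830 = 147*(5 - 12) - 4830 = 147*(-7) - 4830 = -1029 - 4830 = -5859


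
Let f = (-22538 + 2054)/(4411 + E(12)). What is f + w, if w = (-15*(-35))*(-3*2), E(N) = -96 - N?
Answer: -13574934/4303 ≈ -3154.8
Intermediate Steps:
w = -3150 (w = 525*(-6) = -3150)
f = -20484/4303 (f = (-22538 + 2054)/(4411 + (-96 - 1*12)) = -20484/(4411 + (-96 - 12)) = -20484/(4411 - 108) = -20484/4303 ≈ -4.7604)
f + w = -20484/4303 - 3150 = -13574934/4303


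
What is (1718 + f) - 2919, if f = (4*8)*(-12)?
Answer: -1585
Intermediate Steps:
f = -384 (f = 32*(-12) = -384)
(1718 + f) - 2919 = (1718 - 384) - 2919 = 1334 - 2919 = -1585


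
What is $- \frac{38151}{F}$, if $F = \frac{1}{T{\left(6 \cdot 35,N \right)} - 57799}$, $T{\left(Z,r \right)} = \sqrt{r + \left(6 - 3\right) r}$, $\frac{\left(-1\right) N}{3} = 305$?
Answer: $2205089649 - 76302 i \sqrt{915} \approx 2.2051 \cdot 10^{9} - 2.3081 \cdot 10^{6} i$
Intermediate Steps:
$N = -915$ ($N = \left(-3\right) 305 = -915$)
$T{\left(Z,r \right)} = 2 \sqrt{r}$ ($T{\left(Z,r \right)} = \sqrt{r + 3 r} = \sqrt{4 r} = 2 \sqrt{r}$)
$F = \frac{1}{-57799 + 2 i \sqrt{915}}$ ($F = \frac{1}{2 \sqrt{-915} - 57799} = \frac{1}{2 i \sqrt{915} - 57799} = \frac{1}{-57799 + 2 i \sqrt{915}} \approx -1.7301 \cdot 10^{-5} - 1.81 \cdot 10^{-8} i$)
$- \frac{38151}{F} = - \frac{38151}{- \frac{57799}{3340728061} - \frac{2 i \sqrt{915}}{3340728061}}$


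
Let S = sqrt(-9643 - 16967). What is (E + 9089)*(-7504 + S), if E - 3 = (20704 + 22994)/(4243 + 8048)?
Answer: -279632732960/4097 + 37264490*I*sqrt(26610)/4097 ≈ -6.8253e+7 + 1.4837e+6*I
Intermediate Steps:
S = I*sqrt(26610) (S = sqrt(-26610) = I*sqrt(26610) ≈ 163.13*I)
E = 26857/4097 (E = 3 + (20704 + 22994)/(4243 + 8048) = 3 + 43698/12291 = 3 + 43698*(1/12291) = 3 + 14566/4097 = 26857/4097 ≈ 6.5553)
(E + 9089)*(-7504 + S) = (26857/4097 + 9089)*(-7504 + I*sqrt(26610)) = 37264490*(-7504 + I*sqrt(26610))/4097 = -279632732960/4097 + 37264490*I*sqrt(26610)/4097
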